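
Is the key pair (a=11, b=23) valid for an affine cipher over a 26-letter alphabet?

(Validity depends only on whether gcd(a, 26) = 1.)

Step 1: Compute gcd(11, 26).
Step 2: gcd(11, 26) = 1.
Since gcd = 1, 11 is coprime with 26, so it is a valid key.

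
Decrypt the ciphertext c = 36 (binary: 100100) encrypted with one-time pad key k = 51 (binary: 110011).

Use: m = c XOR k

Step 1: XOR ciphertext with key:
  Ciphertext: 100100
  Key:        110011
  XOR:        010111
Step 2: Plaintext = 010111 = 23 in decimal.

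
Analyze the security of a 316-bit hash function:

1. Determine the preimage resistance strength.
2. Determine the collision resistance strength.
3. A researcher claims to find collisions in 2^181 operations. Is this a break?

Step 1: Preimage resistance requires brute-force of 2^316 operations.
Step 2: Collision resistance (birthday bound) = 2^(316/2) = 2^158.
Step 3: The claimed attack costs 2^181 operations.
Step 4: Since 2^181 >= 2^158, the claimed attack is no faster than the generic birthday attack, so this does not break collision resistance.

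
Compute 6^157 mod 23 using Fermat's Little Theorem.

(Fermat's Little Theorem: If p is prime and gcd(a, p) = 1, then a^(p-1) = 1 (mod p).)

Step 1: Since 23 is prime, by Fermat's Little Theorem: 6^22 = 1 (mod 23).
Step 2: Reduce exponent: 157 mod 22 = 3.
Step 3: So 6^157 = 6^3 (mod 23).
Step 4: 6^3 mod 23 = 9.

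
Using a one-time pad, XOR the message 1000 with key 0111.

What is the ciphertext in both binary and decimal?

Step 1: Write out the XOR operation bit by bit:
  Message: 1000
  Key:     0111
  XOR:     1111
Step 2: Convert to decimal: 1111 = 15.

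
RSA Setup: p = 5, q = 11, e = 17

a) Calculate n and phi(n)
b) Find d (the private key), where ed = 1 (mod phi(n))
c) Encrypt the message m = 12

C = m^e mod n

Step 1: n = 5 * 11 = 55.
Step 2: phi(n) = (5-1)(11-1) = 4 * 10 = 40.
Step 3: Find d = 17^(-1) mod 40 = 33.
  Verify: 17 * 33 = 561 = 1 (mod 40).
Step 4: C = 12^17 mod 55 = 12.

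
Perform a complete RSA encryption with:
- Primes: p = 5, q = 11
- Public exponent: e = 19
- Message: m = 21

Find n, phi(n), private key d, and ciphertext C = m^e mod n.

Step 1: n = 5 * 11 = 55.
Step 2: phi(n) = (5-1)(11-1) = 4 * 10 = 40.
Step 3: Find d = 19^(-1) mod 40 = 19.
  Verify: 19 * 19 = 361 = 1 (mod 40).
Step 4: C = 21^19 mod 55 = 21.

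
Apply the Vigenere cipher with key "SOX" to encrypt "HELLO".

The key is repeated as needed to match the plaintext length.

Step 1: Repeat key to match plaintext length:
  Plaintext: HELLO
  Key:       SOXSO
Step 2: Encrypt each letter:
  H(7) + S(18) = (7+18) mod 26 = 25 = Z
  E(4) + O(14) = (4+14) mod 26 = 18 = S
  L(11) + X(23) = (11+23) mod 26 = 8 = I
  L(11) + S(18) = (11+18) mod 26 = 3 = D
  O(14) + O(14) = (14+14) mod 26 = 2 = C
Ciphertext: ZSIDC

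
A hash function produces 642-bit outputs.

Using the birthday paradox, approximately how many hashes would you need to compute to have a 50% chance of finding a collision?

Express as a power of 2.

Step 1: The birthday paradox gives collision probability ~50% after sqrt(2^n) = 2^(n/2) hashes.
Step 2: For 642-bit output: 2^(642/2) = 2^321.
Step 3: Approximately 2^321 hash computations needed.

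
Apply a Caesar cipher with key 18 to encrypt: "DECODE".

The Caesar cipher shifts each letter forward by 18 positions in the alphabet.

Step 1: For each letter, shift forward by 18 positions (mod 26).
  D (position 3) -> position (3+18) mod 26 = 21 -> V
  E (position 4) -> position (4+18) mod 26 = 22 -> W
  C (position 2) -> position (2+18) mod 26 = 20 -> U
  O (position 14) -> position (14+18) mod 26 = 6 -> G
  D (position 3) -> position (3+18) mod 26 = 21 -> V
  E (position 4) -> position (4+18) mod 26 = 22 -> W
Result: VWUGVW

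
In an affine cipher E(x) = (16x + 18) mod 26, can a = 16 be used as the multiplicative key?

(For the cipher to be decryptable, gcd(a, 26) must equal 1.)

Step 1: Compute gcd(16, 26).
Step 2: gcd(16, 26) = 2.
Since gcd = 2 != 1, 16 shares a common factor with 26, so it cannot be used.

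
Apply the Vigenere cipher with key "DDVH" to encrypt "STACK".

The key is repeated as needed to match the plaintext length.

Step 1: Repeat key to match plaintext length:
  Plaintext: STACK
  Key:       DDVHD
Step 2: Encrypt each letter:
  S(18) + D(3) = (18+3) mod 26 = 21 = V
  T(19) + D(3) = (19+3) mod 26 = 22 = W
  A(0) + V(21) = (0+21) mod 26 = 21 = V
  C(2) + H(7) = (2+7) mod 26 = 9 = J
  K(10) + D(3) = (10+3) mod 26 = 13 = N
Ciphertext: VWVJN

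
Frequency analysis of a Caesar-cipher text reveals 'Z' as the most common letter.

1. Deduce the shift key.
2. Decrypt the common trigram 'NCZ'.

Step 1: In English, 'E' is the most frequent letter (12.7%).
Step 2: The most frequent ciphertext letter is 'Z' (position 25).
Step 3: Shift = (25 - 4) mod 26 = 21.
Step 4: Decrypt 'NCZ' by shifting back 21:
  N -> S
  C -> H
  Z -> E
Step 5: 'NCZ' decrypts to 'SHE'.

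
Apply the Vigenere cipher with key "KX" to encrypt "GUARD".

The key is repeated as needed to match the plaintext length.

Step 1: Repeat key to match plaintext length:
  Plaintext: GUARD
  Key:       KXKXK
Step 2: Encrypt each letter:
  G(6) + K(10) = (6+10) mod 26 = 16 = Q
  U(20) + X(23) = (20+23) mod 26 = 17 = R
  A(0) + K(10) = (0+10) mod 26 = 10 = K
  R(17) + X(23) = (17+23) mod 26 = 14 = O
  D(3) + K(10) = (3+10) mod 26 = 13 = N
Ciphertext: QRKON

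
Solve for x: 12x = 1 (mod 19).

Step 1: We need x such that 12 * x = 1 (mod 19).
Step 2: Using the extended Euclidean algorithm or trial:
  12 * 8 = 96 = 5 * 19 + 1.
Step 3: Since 96 mod 19 = 1, the inverse is x = 8.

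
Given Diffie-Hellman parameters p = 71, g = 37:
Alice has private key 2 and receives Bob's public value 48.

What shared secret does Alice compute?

Step 1: s = B^a mod p = 48^2 mod 71.
  48^1 mod 71 = 48
  48^2 mod 71 = (48 * 48) mod 71 = 32
Result: shared secret = 32.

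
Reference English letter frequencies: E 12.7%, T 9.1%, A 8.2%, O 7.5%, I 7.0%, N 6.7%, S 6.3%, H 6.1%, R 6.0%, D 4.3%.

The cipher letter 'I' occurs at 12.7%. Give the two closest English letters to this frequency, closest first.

Step 1: Observed frequency of 'I' is 12.7%.
Step 2: Compute distances to each reference frequency and sort:
  E (12.7%): difference = 0.0% <-- BEST
  T (9.1%): difference = 3.6% <-- RUNNER-UP
  A (8.2%): difference = 4.5%
  O (7.5%): difference = 5.2%
  I (7.0%): difference = 5.7%
Step 3: Most likely is 'E' (12.7%, diff 0.0%); second most likely is 'T' (9.1%, diff 3.6%).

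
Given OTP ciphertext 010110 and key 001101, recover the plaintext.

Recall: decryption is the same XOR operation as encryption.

Step 1: XOR ciphertext with key:
  Ciphertext: 010110
  Key:        001101
  XOR:        011011
Step 2: Plaintext = 011011 = 27 in decimal.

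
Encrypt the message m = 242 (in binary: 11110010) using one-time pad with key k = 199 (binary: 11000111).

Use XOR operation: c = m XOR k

Step 1: Write out the XOR operation bit by bit:
  Message: 11110010
  Key:     11000111
  XOR:     00110101
Step 2: Convert to decimal: 00110101 = 53.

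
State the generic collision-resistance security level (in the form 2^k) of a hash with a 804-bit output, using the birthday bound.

Step 1: The birthday paradox gives collision probability ~50% after sqrt(2^n) = 2^(n/2) hashes.
Step 2: For 804-bit output: 2^(804/2) = 2^402.
Step 3: Approximately 2^402 hash computations needed.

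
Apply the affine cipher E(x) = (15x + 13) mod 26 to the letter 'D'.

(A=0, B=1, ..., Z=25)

Step 1: Convert 'D' to number: x = 3.
Step 2: E(3) = (15 * 3 + 13) mod 26 = 58 mod 26 = 6.
Step 3: Convert 6 back to letter: G.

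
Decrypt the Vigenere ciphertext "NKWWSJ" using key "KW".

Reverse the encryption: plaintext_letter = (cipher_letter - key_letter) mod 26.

Step 1: Extend key: KWKWKW
Step 2: Decrypt each letter (c - k) mod 26:
  N(13) - K(10) = (13-10) mod 26 = 3 = D
  K(10) - W(22) = (10-22) mod 26 = 14 = O
  W(22) - K(10) = (22-10) mod 26 = 12 = M
  W(22) - W(22) = (22-22) mod 26 = 0 = A
  S(18) - K(10) = (18-10) mod 26 = 8 = I
  J(9) - W(22) = (9-22) mod 26 = 13 = N
Plaintext: DOMAIN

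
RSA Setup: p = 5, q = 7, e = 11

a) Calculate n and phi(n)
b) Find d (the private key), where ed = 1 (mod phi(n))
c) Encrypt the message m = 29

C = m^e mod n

Step 1: n = 5 * 7 = 35.
Step 2: phi(n) = (5-1)(7-1) = 4 * 6 = 24.
Step 3: Find d = 11^(-1) mod 24 = 11.
  Verify: 11 * 11 = 121 = 1 (mod 24).
Step 4: C = 29^11 mod 35 = 29.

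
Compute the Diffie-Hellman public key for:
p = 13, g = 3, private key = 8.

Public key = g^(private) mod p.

Step 1: A = g^a mod p = 3^8 mod 13.
  3^1 mod 13 = 3
  3^2 mod 13 = (3 * 3) mod 13 = 9
  3^3 mod 13 = (9 * 3) mod 13 = 1
  3^4 mod 13 = (1 * 3) mod 13 = 3
  3^5 mod 13 = (3 * 3) mod 13 = 9
  3^6 mod 13 = (9 * 3) mod 13 = 1
  3^7 mod 13 = (1 * 3) mod 13 = 3
  3^8 mod 13 = (3 * 3) mod 13 = 9
Result: A = 9.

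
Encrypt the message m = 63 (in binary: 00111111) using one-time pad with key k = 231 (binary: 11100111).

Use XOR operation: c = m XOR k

Step 1: Write out the XOR operation bit by bit:
  Message: 00111111
  Key:     11100111
  XOR:     11011000
Step 2: Convert to decimal: 11011000 = 216.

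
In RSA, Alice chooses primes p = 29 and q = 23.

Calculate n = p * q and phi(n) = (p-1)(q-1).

Step 1: n = p * q = 29 * 23 = 667.
Step 2: phi(n) = (p-1)(q-1) = 28 * 22 = 616.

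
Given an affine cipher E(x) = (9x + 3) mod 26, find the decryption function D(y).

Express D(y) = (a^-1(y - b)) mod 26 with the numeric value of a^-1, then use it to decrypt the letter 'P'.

Step 1: Find a^-1, the modular inverse of 9 mod 26.
Step 2: We need 9 * a^-1 = 1 (mod 26).
Step 3: 9 * 3 = 27 = 1 * 26 + 1, so a^-1 = 3.
Step 4: D(y) = 3(y - 3) mod 26.
Step 5: Apply to 'P' (y = 15): D(15) = 3 * (15 - 3) mod 26 = 3 * 12 mod 26 = 10 -> 'K'.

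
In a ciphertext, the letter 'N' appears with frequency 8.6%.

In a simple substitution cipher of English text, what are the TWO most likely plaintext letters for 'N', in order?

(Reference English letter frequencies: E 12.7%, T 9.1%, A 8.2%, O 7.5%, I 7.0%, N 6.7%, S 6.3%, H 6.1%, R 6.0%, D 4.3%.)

Step 1: Observed frequency of 'N' is 8.6%.
Step 2: Compute distances to each reference frequency and sort:
  A (8.2%): difference = 0.4% <-- BEST
  T (9.1%): difference = 0.5% <-- RUNNER-UP
  O (7.5%): difference = 1.1%
  I (7.0%): difference = 1.6%
  N (6.7%): difference = 1.9%
Step 3: Most likely is 'A' (8.2%, diff 0.4%); second most likely is 'T' (9.1%, diff 0.5%).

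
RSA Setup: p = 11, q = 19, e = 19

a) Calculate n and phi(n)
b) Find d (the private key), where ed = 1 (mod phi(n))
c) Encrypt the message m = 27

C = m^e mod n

Step 1: n = 11 * 19 = 209.
Step 2: phi(n) = (11-1)(19-1) = 10 * 18 = 180.
Step 3: Find d = 19^(-1) mod 180 = 19.
  Verify: 19 * 19 = 361 = 1 (mod 180).
Step 4: C = 27^19 mod 209 = 141.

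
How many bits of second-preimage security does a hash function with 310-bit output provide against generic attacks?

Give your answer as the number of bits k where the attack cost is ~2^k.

Step 1: The hash has a 310-bit output.
Step 2: Second-preimage resistance means: given a specific input x, it should be infeasible to find a different y with h(y) = h(x).
With a 310-bit output, a generic search for a second preimage costs about 2^310 evaluations (each trial matches the fixed target with probability 2^-310).
Step 3: Security level = 310 bits.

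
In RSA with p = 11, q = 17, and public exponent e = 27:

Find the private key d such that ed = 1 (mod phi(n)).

Step 1: n = 11 * 17 = 187.
Step 2: phi(n) = 10 * 16 = 160.
Step 3: Find d such that 27 * d = 1 (mod 160).
Step 4: d = 27^(-1) mod 160 = 83.
Verification: 27 * 83 = 2241 = 14 * 160 + 1.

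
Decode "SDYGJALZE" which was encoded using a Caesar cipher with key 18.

Step 1: Reverse the shift by subtracting 18 from each letter position.
  S (position 18) -> position (18-18) mod 26 = 0 -> A
  D (position 3) -> position (3-18) mod 26 = 11 -> L
  Y (position 24) -> position (24-18) mod 26 = 6 -> G
  G (position 6) -> position (6-18) mod 26 = 14 -> O
  J (position 9) -> position (9-18) mod 26 = 17 -> R
  A (position 0) -> position (0-18) mod 26 = 8 -> I
  L (position 11) -> position (11-18) mod 26 = 19 -> T
  Z (position 25) -> position (25-18) mod 26 = 7 -> H
  E (position 4) -> position (4-18) mod 26 = 12 -> M
Decrypted message: ALGORITHM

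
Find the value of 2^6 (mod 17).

Step 1: Compute 2^6 mod 17 step by step, reducing modulo 17 at each step.
  2^1 mod 17 = 2
  2^2 mod 17 = (2 * 2) mod 17 = 4
  2^3 mod 17 = (4 * 2) mod 17 = 8
  2^4 mod 17 = (8 * 2) mod 17 = 16
  2^5 mod 17 = (16 * 2) mod 17 = 15
  2^6 mod 17 = (15 * 2) mod 17 = 13
Step 2: Result = 13.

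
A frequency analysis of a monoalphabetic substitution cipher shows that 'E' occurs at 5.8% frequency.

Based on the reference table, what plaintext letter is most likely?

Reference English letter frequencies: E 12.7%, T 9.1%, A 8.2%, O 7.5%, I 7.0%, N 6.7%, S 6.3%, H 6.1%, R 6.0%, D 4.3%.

Step 1: The observed frequency is 5.8%.
Step 2: Compare with English frequencies:
  E: 12.7% (difference: 6.9%)
  T: 9.1% (difference: 3.3%)
  A: 8.2% (difference: 2.4%)
  O: 7.5% (difference: 1.7%)
  I: 7.0% (difference: 1.2%)
  N: 6.7% (difference: 0.9%)
  S: 6.3% (difference: 0.5%)
  H: 6.1% (difference: 0.3%)
  R: 6.0% (difference: 0.2%) <-- closest
  D: 4.3% (difference: 1.5%)
Step 3: 'E' most likely represents 'R' (frequency 6.0%).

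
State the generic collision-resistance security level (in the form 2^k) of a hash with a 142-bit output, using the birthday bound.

Step 1: The birthday paradox gives collision probability ~50% after sqrt(2^n) = 2^(n/2) hashes.
Step 2: For 142-bit output: 2^(142/2) = 2^71.
Step 3: Approximately 2^71 hash computations needed.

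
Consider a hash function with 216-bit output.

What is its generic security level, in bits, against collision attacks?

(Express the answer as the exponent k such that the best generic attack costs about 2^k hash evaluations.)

Step 1: The hash has a 216-bit output.
Step 2: Collision resistance means it should be infeasible to find any x != y with h(x) = h(y).
By the birthday bound, a generic collision search succeeds after about sqrt(2^216) = 2^(216/2) = 2^108 evaluations.
Step 3: Security level = 108 bits.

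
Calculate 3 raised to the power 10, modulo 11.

Step 1: Compute 3^10 mod 11 step by step, reducing modulo 11 at each step.
  3^1 mod 11 = 3
  3^2 mod 11 = (3 * 3) mod 11 = 9
  3^3 mod 11 = (9 * 3) mod 11 = 5
  3^4 mod 11 = (5 * 3) mod 11 = 4
  3^5 mod 11 = (4 * 3) mod 11 = 1
  3^6 mod 11 = (1 * 3) mod 11 = 3
  3^7 mod 11 = (3 * 3) mod 11 = 9
  3^8 mod 11 = (9 * 3) mod 11 = 5
  3^9 mod 11 = (5 * 3) mod 11 = 4
  3^10 mod 11 = (4 * 3) mod 11 = 1
Step 2: Result = 1.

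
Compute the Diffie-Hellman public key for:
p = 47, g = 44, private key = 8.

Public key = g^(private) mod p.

Step 1: A = g^a mod p = 44^8 mod 47.
  44^1 mod 47 = 44
  44^2 mod 47 = (44 * 44) mod 47 = 9
  44^3 mod 47 = (9 * 44) mod 47 = 20
  44^4 mod 47 = (20 * 44) mod 47 = 34
  44^5 mod 47 = (34 * 44) mod 47 = 39
  44^6 mod 47 = (39 * 44) mod 47 = 24
  44^7 mod 47 = (24 * 44) mod 47 = 22
  44^8 mod 47 = (22 * 44) mod 47 = 28
Result: A = 28.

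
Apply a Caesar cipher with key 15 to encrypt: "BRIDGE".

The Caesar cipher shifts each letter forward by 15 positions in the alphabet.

Step 1: For each letter, shift forward by 15 positions (mod 26).
  B (position 1) -> position (1+15) mod 26 = 16 -> Q
  R (position 17) -> position (17+15) mod 26 = 6 -> G
  I (position 8) -> position (8+15) mod 26 = 23 -> X
  D (position 3) -> position (3+15) mod 26 = 18 -> S
  G (position 6) -> position (6+15) mod 26 = 21 -> V
  E (position 4) -> position (4+15) mod 26 = 19 -> T
Result: QGXSVT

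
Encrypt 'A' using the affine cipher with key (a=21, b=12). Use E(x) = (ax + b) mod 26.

Step 1: Convert 'A' to number: x = 0.
Step 2: E(0) = (21 * 0 + 12) mod 26 = 12 mod 26 = 12.
Step 3: Convert 12 back to letter: M.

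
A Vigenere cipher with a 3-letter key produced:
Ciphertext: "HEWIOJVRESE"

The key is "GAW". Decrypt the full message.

Step 1: Key 'GAW' has length 3. Extended key: GAWGAWGAWGA
Step 2: Decrypt each position:
  H(7) - G(6) = 1 = B
  E(4) - A(0) = 4 = E
  W(22) - W(22) = 0 = A
  I(8) - G(6) = 2 = C
  O(14) - A(0) = 14 = O
  J(9) - W(22) = 13 = N
  V(21) - G(6) = 15 = P
  R(17) - A(0) = 17 = R
  E(4) - W(22) = 8 = I
  S(18) - G(6) = 12 = M
  E(4) - A(0) = 4 = E
Plaintext: BEACONPRIME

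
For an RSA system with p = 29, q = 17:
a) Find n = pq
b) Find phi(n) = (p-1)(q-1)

Step 1: n = p * q = 29 * 17 = 493.
Step 2: phi(n) = (p-1)(q-1) = 28 * 16 = 448.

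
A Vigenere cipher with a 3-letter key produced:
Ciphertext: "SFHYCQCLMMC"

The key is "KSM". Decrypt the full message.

Step 1: Key 'KSM' has length 3. Extended key: KSMKSMKSMKS
Step 2: Decrypt each position:
  S(18) - K(10) = 8 = I
  F(5) - S(18) = 13 = N
  H(7) - M(12) = 21 = V
  Y(24) - K(10) = 14 = O
  C(2) - S(18) = 10 = K
  Q(16) - M(12) = 4 = E
  C(2) - K(10) = 18 = S
  L(11) - S(18) = 19 = T
  M(12) - M(12) = 0 = A
  M(12) - K(10) = 2 = C
  C(2) - S(18) = 10 = K
Plaintext: INVOKESTACK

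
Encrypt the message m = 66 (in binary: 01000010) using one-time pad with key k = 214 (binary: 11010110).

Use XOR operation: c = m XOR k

Step 1: Write out the XOR operation bit by bit:
  Message: 01000010
  Key:     11010110
  XOR:     10010100
Step 2: Convert to decimal: 10010100 = 148.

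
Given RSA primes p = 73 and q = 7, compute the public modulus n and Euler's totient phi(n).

Step 1: n = p * q = 73 * 7 = 511.
Step 2: phi(n) = (p-1)(q-1) = 72 * 6 = 432.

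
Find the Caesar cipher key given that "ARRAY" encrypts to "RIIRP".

Step 1: Compare first letters: A (position 0) -> R (position 17).
Step 2: Shift = (17 - 0) mod 26 = 17.
The shift value is 17.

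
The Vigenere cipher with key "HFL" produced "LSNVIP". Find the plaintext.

Step 1: Extend key: HFLHFL
Step 2: Decrypt each letter (c - k) mod 26:
  L(11) - H(7) = (11-7) mod 26 = 4 = E
  S(18) - F(5) = (18-5) mod 26 = 13 = N
  N(13) - L(11) = (13-11) mod 26 = 2 = C
  V(21) - H(7) = (21-7) mod 26 = 14 = O
  I(8) - F(5) = (8-5) mod 26 = 3 = D
  P(15) - L(11) = (15-11) mod 26 = 4 = E
Plaintext: ENCODE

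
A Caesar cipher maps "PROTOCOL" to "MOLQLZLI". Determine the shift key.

Step 1: Compare first letters: P (position 15) -> M (position 12).
Step 2: Shift = (12 - 15) mod 26 = 23.
The shift value is 23.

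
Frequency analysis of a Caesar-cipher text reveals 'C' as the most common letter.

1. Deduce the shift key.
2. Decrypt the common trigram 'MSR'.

Step 1: In English, 'E' is the most frequent letter (12.7%).
Step 2: The most frequent ciphertext letter is 'C' (position 2).
Step 3: Shift = (2 - 4) mod 26 = 24.
Step 4: Decrypt 'MSR' by shifting back 24:
  M -> O
  S -> U
  R -> T
Step 5: 'MSR' decrypts to 'OUT'.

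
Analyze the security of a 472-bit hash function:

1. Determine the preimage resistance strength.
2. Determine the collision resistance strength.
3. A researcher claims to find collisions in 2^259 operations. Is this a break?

Step 1: Preimage resistance requires brute-force of 2^472 operations.
Step 2: Collision resistance (birthday bound) = 2^(472/2) = 2^236.
Step 3: The claimed attack costs 2^259 operations.
Step 4: Since 2^259 >= 2^236, the claimed attack is no faster than the generic birthday attack, so this does not break collision resistance.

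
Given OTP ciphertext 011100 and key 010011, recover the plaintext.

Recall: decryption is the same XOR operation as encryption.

Step 1: XOR ciphertext with key:
  Ciphertext: 011100
  Key:        010011
  XOR:        001111
Step 2: Plaintext = 001111 = 15 in decimal.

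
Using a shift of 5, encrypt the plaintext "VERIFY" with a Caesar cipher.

Step 1: For each letter, shift forward by 5 positions (mod 26).
  V (position 21) -> position (21+5) mod 26 = 0 -> A
  E (position 4) -> position (4+5) mod 26 = 9 -> J
  R (position 17) -> position (17+5) mod 26 = 22 -> W
  I (position 8) -> position (8+5) mod 26 = 13 -> N
  F (position 5) -> position (5+5) mod 26 = 10 -> K
  Y (position 24) -> position (24+5) mod 26 = 3 -> D
Result: AJWNKD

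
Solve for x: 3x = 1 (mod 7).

Step 1: We need x such that 3 * x = 1 (mod 7).
Step 2: Using the extended Euclidean algorithm or trial:
  3 * 5 = 15 = 2 * 7 + 1.
Step 3: Since 15 mod 7 = 1, the inverse is x = 5.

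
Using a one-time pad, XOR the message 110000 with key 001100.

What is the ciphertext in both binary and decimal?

Step 1: Write out the XOR operation bit by bit:
  Message: 110000
  Key:     001100
  XOR:     111100
Step 2: Convert to decimal: 111100 = 60.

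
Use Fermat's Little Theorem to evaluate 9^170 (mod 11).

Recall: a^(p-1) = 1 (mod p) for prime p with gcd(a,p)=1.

Step 1: Since 11 is prime, by Fermat's Little Theorem: 9^10 = 1 (mod 11).
Step 2: Reduce exponent: 170 mod 10 = 0.
Step 3: So 9^170 = 9^0 (mod 11).
Step 4: 9^0 mod 11 = 1.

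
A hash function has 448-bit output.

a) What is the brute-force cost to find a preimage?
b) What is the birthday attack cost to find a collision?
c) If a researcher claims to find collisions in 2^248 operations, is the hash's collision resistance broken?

Step 1: Preimage resistance requires brute-force of 2^448 operations.
Step 2: Collision resistance (birthday bound) = 2^(448/2) = 2^224.
Step 3: The claimed attack costs 2^248 operations.
Step 4: Since 2^248 >= 2^224, the claimed attack is no faster than the generic birthday attack, so this does not break collision resistance.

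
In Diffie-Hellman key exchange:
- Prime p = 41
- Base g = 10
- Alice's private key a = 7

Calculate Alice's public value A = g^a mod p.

Step 1: A = g^a mod p = 10^7 mod 41.
  10^1 mod 41 = 10
  10^2 mod 41 = (10 * 10) mod 41 = 18
  10^3 mod 41 = (18 * 10) mod 41 = 16
  10^4 mod 41 = (16 * 10) mod 41 = 37
  10^5 mod 41 = (37 * 10) mod 41 = 1
  10^6 mod 41 = (1 * 10) mod 41 = 10
  10^7 mod 41 = (10 * 10) mod 41 = 18
Result: A = 18.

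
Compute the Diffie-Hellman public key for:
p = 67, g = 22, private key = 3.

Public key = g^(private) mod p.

Step 1: A = g^a mod p = 22^3 mod 67.
  22^1 mod 67 = 22
  22^2 mod 67 = (22 * 22) mod 67 = 15
  22^3 mod 67 = (15 * 22) mod 67 = 62
Result: A = 62.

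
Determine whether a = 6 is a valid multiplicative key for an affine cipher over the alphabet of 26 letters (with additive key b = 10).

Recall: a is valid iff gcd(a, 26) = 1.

Step 1: Compute gcd(6, 26).
Step 2: gcd(6, 26) = 2.
Since gcd = 2 != 1, 6 shares a common factor with 26, so it cannot be used.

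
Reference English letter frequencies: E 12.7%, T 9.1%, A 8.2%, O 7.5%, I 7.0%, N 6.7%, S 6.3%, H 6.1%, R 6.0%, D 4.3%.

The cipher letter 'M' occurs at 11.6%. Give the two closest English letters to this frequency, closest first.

Step 1: Observed frequency of 'M' is 11.6%.
Step 2: Compute distances to each reference frequency and sort:
  E (12.7%): difference = 1.1% <-- BEST
  T (9.1%): difference = 2.5% <-- RUNNER-UP
  A (8.2%): difference = 3.4%
  O (7.5%): difference = 4.1%
  I (7.0%): difference = 4.6%
Step 3: Most likely is 'E' (12.7%, diff 1.1%); second most likely is 'T' (9.1%, diff 2.5%).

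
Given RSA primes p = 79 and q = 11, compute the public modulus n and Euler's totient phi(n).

Step 1: n = p * q = 79 * 11 = 869.
Step 2: phi(n) = (p-1)(q-1) = 78 * 10 = 780.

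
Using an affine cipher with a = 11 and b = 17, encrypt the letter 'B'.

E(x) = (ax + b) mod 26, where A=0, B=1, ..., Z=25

Step 1: Convert 'B' to number: x = 1.
Step 2: E(1) = (11 * 1 + 17) mod 26 = 28 mod 26 = 2.
Step 3: Convert 2 back to letter: C.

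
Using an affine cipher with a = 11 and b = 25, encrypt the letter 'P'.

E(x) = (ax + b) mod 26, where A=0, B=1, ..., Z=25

Step 1: Convert 'P' to number: x = 15.
Step 2: E(15) = (11 * 15 + 25) mod 26 = 190 mod 26 = 8.
Step 3: Convert 8 back to letter: I.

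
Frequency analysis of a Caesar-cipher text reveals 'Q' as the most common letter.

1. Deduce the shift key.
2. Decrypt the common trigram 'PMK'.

Step 1: In English, 'E' is the most frequent letter (12.7%).
Step 2: The most frequent ciphertext letter is 'Q' (position 16).
Step 3: Shift = (16 - 4) mod 26 = 12.
Step 4: Decrypt 'PMK' by shifting back 12:
  P -> D
  M -> A
  K -> Y
Step 5: 'PMK' decrypts to 'DAY'.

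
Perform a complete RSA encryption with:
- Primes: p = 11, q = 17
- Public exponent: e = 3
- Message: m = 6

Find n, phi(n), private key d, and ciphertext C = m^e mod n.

Step 1: n = 11 * 17 = 187.
Step 2: phi(n) = (11-1)(17-1) = 10 * 16 = 160.
Step 3: Find d = 3^(-1) mod 160 = 107.
  Verify: 3 * 107 = 321 = 1 (mod 160).
Step 4: C = 6^3 mod 187 = 29.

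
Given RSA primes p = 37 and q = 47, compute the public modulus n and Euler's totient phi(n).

Step 1: n = p * q = 37 * 47 = 1739.
Step 2: phi(n) = (p-1)(q-1) = 36 * 46 = 1656.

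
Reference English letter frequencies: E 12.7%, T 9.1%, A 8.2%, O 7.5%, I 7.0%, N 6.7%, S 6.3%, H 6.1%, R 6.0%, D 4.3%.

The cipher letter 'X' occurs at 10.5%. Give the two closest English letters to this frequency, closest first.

Step 1: Observed frequency of 'X' is 10.5%.
Step 2: Compute distances to each reference frequency and sort:
  T (9.1%): difference = 1.4% <-- BEST
  E (12.7%): difference = 2.2% <-- RUNNER-UP
  A (8.2%): difference = 2.3%
  O (7.5%): difference = 3.0%
  I (7.0%): difference = 3.5%
Step 3: Most likely is 'T' (9.1%, diff 1.4%); second most likely is 'E' (12.7%, diff 2.2%).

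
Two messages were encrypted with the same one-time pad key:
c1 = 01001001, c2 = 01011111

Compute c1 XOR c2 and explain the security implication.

Step 1: c1 XOR c2 = (m1 XOR k) XOR (m2 XOR k).
Step 2: By XOR associativity/commutativity: = m1 XOR m2 XOR k XOR k = m1 XOR m2.
Step 3: 01001001 XOR 01011111 = 00010110 = 22.
Step 4: The key cancels out! An attacker learns m1 XOR m2 = 22, revealing the relationship between plaintexts.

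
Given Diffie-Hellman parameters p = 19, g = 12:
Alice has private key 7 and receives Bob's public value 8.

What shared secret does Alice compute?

Step 1: s = B^a mod p = 8^7 mod 19.
  8^1 mod 19 = 8
  8^2 mod 19 = (8 * 8) mod 19 = 7
  8^3 mod 19 = (7 * 8) mod 19 = 18
  8^4 mod 19 = (18 * 8) mod 19 = 11
  8^5 mod 19 = (11 * 8) mod 19 = 12
  8^6 mod 19 = (12 * 8) mod 19 = 1
  8^7 mod 19 = (1 * 8) mod 19 = 8
Result: shared secret = 8.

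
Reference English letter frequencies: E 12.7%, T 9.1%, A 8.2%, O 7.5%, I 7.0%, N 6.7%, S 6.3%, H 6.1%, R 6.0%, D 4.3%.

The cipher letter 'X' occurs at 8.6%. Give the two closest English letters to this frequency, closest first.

Step 1: Observed frequency of 'X' is 8.6%.
Step 2: Compute distances to each reference frequency and sort:
  A (8.2%): difference = 0.4% <-- BEST
  T (9.1%): difference = 0.5% <-- RUNNER-UP
  O (7.5%): difference = 1.1%
  I (7.0%): difference = 1.6%
  N (6.7%): difference = 1.9%
Step 3: Most likely is 'A' (8.2%, diff 0.4%); second most likely is 'T' (9.1%, diff 0.5%).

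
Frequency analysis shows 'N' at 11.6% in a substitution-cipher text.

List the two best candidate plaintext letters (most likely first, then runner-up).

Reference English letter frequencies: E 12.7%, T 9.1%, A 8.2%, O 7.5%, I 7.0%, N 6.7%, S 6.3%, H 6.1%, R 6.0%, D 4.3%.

Step 1: Observed frequency of 'N' is 11.6%.
Step 2: Compute distances to each reference frequency and sort:
  E (12.7%): difference = 1.1% <-- BEST
  T (9.1%): difference = 2.5% <-- RUNNER-UP
  A (8.2%): difference = 3.4%
  O (7.5%): difference = 4.1%
  I (7.0%): difference = 4.6%
Step 3: Most likely is 'E' (12.7%, diff 1.1%); second most likely is 'T' (9.1%, diff 2.5%).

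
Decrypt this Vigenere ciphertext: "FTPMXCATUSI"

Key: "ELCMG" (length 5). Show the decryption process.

Step 1: Key 'ELCMG' has length 5. Extended key: ELCMGELCMGE
Step 2: Decrypt each position:
  F(5) - E(4) = 1 = B
  T(19) - L(11) = 8 = I
  P(15) - C(2) = 13 = N
  M(12) - M(12) = 0 = A
  X(23) - G(6) = 17 = R
  C(2) - E(4) = 24 = Y
  A(0) - L(11) = 15 = P
  T(19) - C(2) = 17 = R
  U(20) - M(12) = 8 = I
  S(18) - G(6) = 12 = M
  I(8) - E(4) = 4 = E
Plaintext: BINARYPRIME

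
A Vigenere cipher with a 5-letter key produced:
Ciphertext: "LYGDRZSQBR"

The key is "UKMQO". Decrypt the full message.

Step 1: Key 'UKMQO' has length 5. Extended key: UKMQOUKMQO
Step 2: Decrypt each position:
  L(11) - U(20) = 17 = R
  Y(24) - K(10) = 14 = O
  G(6) - M(12) = 20 = U
  D(3) - Q(16) = 13 = N
  R(17) - O(14) = 3 = D
  Z(25) - U(20) = 5 = F
  S(18) - K(10) = 8 = I
  Q(16) - M(12) = 4 = E
  B(1) - Q(16) = 11 = L
  R(17) - O(14) = 3 = D
Plaintext: ROUNDFIELD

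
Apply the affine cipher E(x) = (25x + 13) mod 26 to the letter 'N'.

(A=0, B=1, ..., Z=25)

Step 1: Convert 'N' to number: x = 13.
Step 2: E(13) = (25 * 13 + 13) mod 26 = 338 mod 26 = 0.
Step 3: Convert 0 back to letter: A.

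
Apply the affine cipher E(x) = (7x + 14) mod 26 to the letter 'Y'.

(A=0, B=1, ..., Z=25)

Step 1: Convert 'Y' to number: x = 24.
Step 2: E(24) = (7 * 24 + 14) mod 26 = 182 mod 26 = 0.
Step 3: Convert 0 back to letter: A.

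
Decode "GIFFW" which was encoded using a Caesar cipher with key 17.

Step 1: Reverse the shift by subtracting 17 from each letter position.
  G (position 6) -> position (6-17) mod 26 = 15 -> P
  I (position 8) -> position (8-17) mod 26 = 17 -> R
  F (position 5) -> position (5-17) mod 26 = 14 -> O
  F (position 5) -> position (5-17) mod 26 = 14 -> O
  W (position 22) -> position (22-17) mod 26 = 5 -> F
Decrypted message: PROOF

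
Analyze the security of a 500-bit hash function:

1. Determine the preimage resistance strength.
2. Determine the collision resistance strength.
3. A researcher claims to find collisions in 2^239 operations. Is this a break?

Step 1: Preimage resistance requires brute-force of 2^500 operations.
Step 2: Collision resistance (birthday bound) = 2^(500/2) = 2^250.
Step 3: The claimed attack costs 2^239 operations.
Step 4: Since 2^239 < 2^250, the claimed attack beats the generic birthday bound, so collision resistance is broken.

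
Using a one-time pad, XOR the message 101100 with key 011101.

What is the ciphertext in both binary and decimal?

Step 1: Write out the XOR operation bit by bit:
  Message: 101100
  Key:     011101
  XOR:     110001
Step 2: Convert to decimal: 110001 = 49.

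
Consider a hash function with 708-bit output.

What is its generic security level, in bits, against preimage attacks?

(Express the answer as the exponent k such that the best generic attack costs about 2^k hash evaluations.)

Step 1: The hash has a 708-bit output.
Step 2: Preimage resistance means: given a digest h(x), it should be infeasible to find any input that hashes to it.
With a 708-bit output there are 2^708 possible digests, so a generic brute-force preimage search costs about 2^708 evaluations.
Step 3: Security level = 708 bits.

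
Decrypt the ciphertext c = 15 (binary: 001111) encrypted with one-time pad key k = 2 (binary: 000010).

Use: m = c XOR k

Step 1: XOR ciphertext with key:
  Ciphertext: 001111
  Key:        000010
  XOR:        001101
Step 2: Plaintext = 001101 = 13 in decimal.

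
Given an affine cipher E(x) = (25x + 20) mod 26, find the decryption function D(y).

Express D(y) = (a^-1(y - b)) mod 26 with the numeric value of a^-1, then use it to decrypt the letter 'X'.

Step 1: Find a^-1, the modular inverse of 25 mod 26.
Step 2: We need 25 * a^-1 = 1 (mod 26).
Step 3: 25 * 25 = 625 = 24 * 26 + 1, so a^-1 = 25.
Step 4: D(y) = 25(y - 20) mod 26.
Step 5: Apply to 'X' (y = 23): D(23) = 25 * (23 - 20) mod 26 = 25 * 3 mod 26 = 23 -> 'X'.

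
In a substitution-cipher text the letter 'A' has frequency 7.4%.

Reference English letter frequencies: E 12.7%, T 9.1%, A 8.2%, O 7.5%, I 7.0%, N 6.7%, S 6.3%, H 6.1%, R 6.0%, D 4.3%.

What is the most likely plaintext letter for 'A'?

Step 1: The observed frequency is 7.4%.
Step 2: Compare with English frequencies:
  E: 12.7% (difference: 5.3%)
  T: 9.1% (difference: 1.7%)
  A: 8.2% (difference: 0.8%)
  O: 7.5% (difference: 0.1%) <-- closest
  I: 7.0% (difference: 0.4%)
  N: 6.7% (difference: 0.7%)
  S: 6.3% (difference: 1.1%)
  H: 6.1% (difference: 1.3%)
  R: 6.0% (difference: 1.4%)
  D: 4.3% (difference: 3.1%)
Step 3: 'A' most likely represents 'O' (frequency 7.5%).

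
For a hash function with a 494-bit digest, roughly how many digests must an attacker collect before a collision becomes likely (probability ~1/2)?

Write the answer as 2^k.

Step 1: The birthday paradox gives collision probability ~50% after sqrt(2^n) = 2^(n/2) hashes.
Step 2: For 494-bit output: 2^(494/2) = 2^247.
Step 3: Approximately 2^247 hash computations needed.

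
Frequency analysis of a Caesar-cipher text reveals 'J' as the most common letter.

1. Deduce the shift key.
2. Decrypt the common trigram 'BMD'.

Step 1: In English, 'E' is the most frequent letter (12.7%).
Step 2: The most frequent ciphertext letter is 'J' (position 9).
Step 3: Shift = (9 - 4) mod 26 = 5.
Step 4: Decrypt 'BMD' by shifting back 5:
  B -> W
  M -> H
  D -> Y
Step 5: 'BMD' decrypts to 'WHY'.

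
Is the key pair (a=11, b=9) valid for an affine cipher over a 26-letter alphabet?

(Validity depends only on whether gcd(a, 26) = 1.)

Step 1: Compute gcd(11, 26).
Step 2: gcd(11, 26) = 1.
Since gcd = 1, 11 is coprime with 26, so it is a valid key.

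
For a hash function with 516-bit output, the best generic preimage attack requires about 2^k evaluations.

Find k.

Step 1: The hash has a 516-bit output.
Step 2: Preimage resistance means: given a digest h(x), it should be infeasible to find any input that hashes to it.
With a 516-bit output there are 2^516 possible digests, so a generic brute-force preimage search costs about 2^516 evaluations.
Step 3: Security level = 516 bits.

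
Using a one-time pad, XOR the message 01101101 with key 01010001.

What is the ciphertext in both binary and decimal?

Step 1: Write out the XOR operation bit by bit:
  Message: 01101101
  Key:     01010001
  XOR:     00111100
Step 2: Convert to decimal: 00111100 = 60.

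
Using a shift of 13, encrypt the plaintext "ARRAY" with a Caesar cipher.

Step 1: For each letter, shift forward by 13 positions (mod 26).
  A (position 0) -> position (0+13) mod 26 = 13 -> N
  R (position 17) -> position (17+13) mod 26 = 4 -> E
  R (position 17) -> position (17+13) mod 26 = 4 -> E
  A (position 0) -> position (0+13) mod 26 = 13 -> N
  Y (position 24) -> position (24+13) mod 26 = 11 -> L
Result: NEENL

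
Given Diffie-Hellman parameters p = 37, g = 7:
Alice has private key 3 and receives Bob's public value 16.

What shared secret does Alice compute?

Step 1: s = B^a mod p = 16^3 mod 37.
  16^1 mod 37 = 16
  16^2 mod 37 = (16 * 16) mod 37 = 34
  16^3 mod 37 = (34 * 16) mod 37 = 26
Result: shared secret = 26.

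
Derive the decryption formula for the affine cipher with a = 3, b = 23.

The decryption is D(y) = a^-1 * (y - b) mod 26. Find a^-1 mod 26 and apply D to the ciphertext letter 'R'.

Step 1: Find a^-1, the modular inverse of 3 mod 26.
Step 2: We need 3 * a^-1 = 1 (mod 26).
Step 3: 3 * 9 = 27 = 1 * 26 + 1, so a^-1 = 9.
Step 4: D(y) = 9(y - 23) mod 26.
Step 5: Apply to 'R' (y = 17): D(17) = 9 * (17 - 23) mod 26 = 9 * -6 mod 26 = 24 -> 'Y'.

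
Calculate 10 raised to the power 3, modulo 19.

Step 1: Compute 10^3 mod 19 step by step, reducing modulo 19 at each step.
  10^1 mod 19 = 10
  10^2 mod 19 = (10 * 10) mod 19 = 5
  10^3 mod 19 = (5 * 10) mod 19 = 12
Step 2: Result = 12.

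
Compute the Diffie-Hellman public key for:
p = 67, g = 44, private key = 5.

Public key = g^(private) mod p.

Step 1: A = g^a mod p = 44^5 mod 67.
  44^1 mod 67 = 44
  44^2 mod 67 = (44 * 44) mod 67 = 60
  44^3 mod 67 = (60 * 44) mod 67 = 27
  44^4 mod 67 = (27 * 44) mod 67 = 49
  44^5 mod 67 = (49 * 44) mod 67 = 12
Result: A = 12.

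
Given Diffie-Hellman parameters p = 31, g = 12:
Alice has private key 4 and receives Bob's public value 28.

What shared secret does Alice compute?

Step 1: s = B^a mod p = 28^4 mod 31.
  28^1 mod 31 = 28
  28^2 mod 31 = (28 * 28) mod 31 = 9
  28^3 mod 31 = (9 * 28) mod 31 = 4
  28^4 mod 31 = (4 * 28) mod 31 = 19
Result: shared secret = 19.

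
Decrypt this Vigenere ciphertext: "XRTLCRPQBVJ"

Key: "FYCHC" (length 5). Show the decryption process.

Step 1: Key 'FYCHC' has length 5. Extended key: FYCHCFYCHCF
Step 2: Decrypt each position:
  X(23) - F(5) = 18 = S
  R(17) - Y(24) = 19 = T
  T(19) - C(2) = 17 = R
  L(11) - H(7) = 4 = E
  C(2) - C(2) = 0 = A
  R(17) - F(5) = 12 = M
  P(15) - Y(24) = 17 = R
  Q(16) - C(2) = 14 = O
  B(1) - H(7) = 20 = U
  V(21) - C(2) = 19 = T
  J(9) - F(5) = 4 = E
Plaintext: STREAMROUTE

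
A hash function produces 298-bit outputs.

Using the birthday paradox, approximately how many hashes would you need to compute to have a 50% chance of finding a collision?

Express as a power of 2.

Step 1: The birthday paradox gives collision probability ~50% after sqrt(2^n) = 2^(n/2) hashes.
Step 2: For 298-bit output: 2^(298/2) = 2^149.
Step 3: Approximately 2^149 hash computations needed.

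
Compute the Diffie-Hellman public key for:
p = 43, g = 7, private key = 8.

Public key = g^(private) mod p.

Step 1: A = g^a mod p = 7^8 mod 43.
  7^1 mod 43 = 7
  7^2 mod 43 = (7 * 7) mod 43 = 6
  7^3 mod 43 = (6 * 7) mod 43 = 42
  7^4 mod 43 = (42 * 7) mod 43 = 36
  7^5 mod 43 = (36 * 7) mod 43 = 37
  7^6 mod 43 = (37 * 7) mod 43 = 1
  7^7 mod 43 = (1 * 7) mod 43 = 7
  7^8 mod 43 = (7 * 7) mod 43 = 6
Result: A = 6.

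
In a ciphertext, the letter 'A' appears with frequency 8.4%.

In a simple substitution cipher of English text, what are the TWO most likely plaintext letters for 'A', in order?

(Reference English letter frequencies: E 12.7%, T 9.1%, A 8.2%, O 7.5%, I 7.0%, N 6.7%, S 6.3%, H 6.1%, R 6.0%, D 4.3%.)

Step 1: Observed frequency of 'A' is 8.4%.
Step 2: Compute distances to each reference frequency and sort:
  A (8.2%): difference = 0.2% <-- BEST
  T (9.1%): difference = 0.7% <-- RUNNER-UP
  O (7.5%): difference = 0.9%
  I (7.0%): difference = 1.4%
  N (6.7%): difference = 1.7%
Step 3: Most likely is 'A' (8.2%, diff 0.2%); second most likely is 'T' (9.1%, diff 0.7%).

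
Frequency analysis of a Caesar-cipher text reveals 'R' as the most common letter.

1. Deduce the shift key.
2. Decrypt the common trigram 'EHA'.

Step 1: In English, 'E' is the most frequent letter (12.7%).
Step 2: The most frequent ciphertext letter is 'R' (position 17).
Step 3: Shift = (17 - 4) mod 26 = 13.
Step 4: Decrypt 'EHA' by shifting back 13:
  E -> R
  H -> U
  A -> N
Step 5: 'EHA' decrypts to 'RUN'.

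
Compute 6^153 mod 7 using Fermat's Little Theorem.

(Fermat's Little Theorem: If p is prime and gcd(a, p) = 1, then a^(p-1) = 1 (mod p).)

Step 1: Since 7 is prime, by Fermat's Little Theorem: 6^6 = 1 (mod 7).
Step 2: Reduce exponent: 153 mod 6 = 3.
Step 3: So 6^153 = 6^3 (mod 7).
Step 4: 6^3 mod 7 = 6.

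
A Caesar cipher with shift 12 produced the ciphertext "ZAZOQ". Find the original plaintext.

Step 1: Reverse the shift by subtracting 12 from each letter position.
  Z (position 25) -> position (25-12) mod 26 = 13 -> N
  A (position 0) -> position (0-12) mod 26 = 14 -> O
  Z (position 25) -> position (25-12) mod 26 = 13 -> N
  O (position 14) -> position (14-12) mod 26 = 2 -> C
  Q (position 16) -> position (16-12) mod 26 = 4 -> E
Decrypted message: NONCE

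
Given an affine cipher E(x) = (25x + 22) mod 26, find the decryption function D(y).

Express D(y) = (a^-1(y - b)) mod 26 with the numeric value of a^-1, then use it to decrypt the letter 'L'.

Step 1: Find a^-1, the modular inverse of 25 mod 26.
Step 2: We need 25 * a^-1 = 1 (mod 26).
Step 3: 25 * 25 = 625 = 24 * 26 + 1, so a^-1 = 25.
Step 4: D(y) = 25(y - 22) mod 26.
Step 5: Apply to 'L' (y = 11): D(11) = 25 * (11 - 22) mod 26 = 25 * -11 mod 26 = 11 -> 'L'.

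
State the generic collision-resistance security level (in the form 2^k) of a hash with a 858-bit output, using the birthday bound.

Step 1: The birthday paradox gives collision probability ~50% after sqrt(2^n) = 2^(n/2) hashes.
Step 2: For 858-bit output: 2^(858/2) = 2^429.
Step 3: Approximately 2^429 hash computations needed.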